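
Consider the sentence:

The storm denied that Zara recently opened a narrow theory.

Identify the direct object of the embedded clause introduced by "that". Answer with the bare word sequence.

a narrow theory

"opened" heads the VP of the embedded clause introduced by "that", and "a narrow theory" is its direct object.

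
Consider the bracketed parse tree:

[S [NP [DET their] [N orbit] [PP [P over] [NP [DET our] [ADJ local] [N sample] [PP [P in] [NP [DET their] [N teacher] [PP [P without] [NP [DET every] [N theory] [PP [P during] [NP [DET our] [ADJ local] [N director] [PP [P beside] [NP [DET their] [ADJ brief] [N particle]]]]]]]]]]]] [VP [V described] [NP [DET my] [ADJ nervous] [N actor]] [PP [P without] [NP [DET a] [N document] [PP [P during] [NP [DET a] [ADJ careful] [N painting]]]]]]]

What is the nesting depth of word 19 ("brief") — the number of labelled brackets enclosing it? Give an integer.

13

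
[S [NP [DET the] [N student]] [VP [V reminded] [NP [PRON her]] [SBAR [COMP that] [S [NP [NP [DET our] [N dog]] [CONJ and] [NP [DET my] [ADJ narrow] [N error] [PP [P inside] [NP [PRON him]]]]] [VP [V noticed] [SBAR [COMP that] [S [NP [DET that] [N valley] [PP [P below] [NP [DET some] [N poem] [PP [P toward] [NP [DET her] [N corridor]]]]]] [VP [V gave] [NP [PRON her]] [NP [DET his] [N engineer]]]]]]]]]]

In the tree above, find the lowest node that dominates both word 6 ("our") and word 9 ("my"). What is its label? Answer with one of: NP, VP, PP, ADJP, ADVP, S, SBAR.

NP

Word 6 lies under S → VP → SBAR → S → NP → NP → DET; word 9 lies under S → VP → SBAR → S → NP → NP → DET. The lowest shared node is the NP.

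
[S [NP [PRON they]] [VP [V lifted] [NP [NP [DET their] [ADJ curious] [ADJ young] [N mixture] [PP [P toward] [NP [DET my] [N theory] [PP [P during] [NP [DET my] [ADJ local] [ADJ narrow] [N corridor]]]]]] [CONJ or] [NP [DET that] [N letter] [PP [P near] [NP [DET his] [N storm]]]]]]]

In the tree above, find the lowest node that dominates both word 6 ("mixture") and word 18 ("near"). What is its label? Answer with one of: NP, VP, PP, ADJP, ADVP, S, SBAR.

Both words fall inside [NP their curious young mixture toward my theory during my local narrow corridor or that letter near his storm] (words 3–20), and no smaller constituent contains them both. Label: NP.

NP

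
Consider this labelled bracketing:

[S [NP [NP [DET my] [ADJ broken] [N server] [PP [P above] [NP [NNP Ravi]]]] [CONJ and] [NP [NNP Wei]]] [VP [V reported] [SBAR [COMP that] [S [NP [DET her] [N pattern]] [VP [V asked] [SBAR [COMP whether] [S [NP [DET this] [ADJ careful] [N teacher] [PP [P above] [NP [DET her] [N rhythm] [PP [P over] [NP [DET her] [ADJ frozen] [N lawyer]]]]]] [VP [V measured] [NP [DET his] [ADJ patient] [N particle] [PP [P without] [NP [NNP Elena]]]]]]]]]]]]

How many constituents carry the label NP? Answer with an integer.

The NP constituents are: [NP my broken server above Ravi and Wei]; [NP my broken server above Ravi]; [NP Ravi]; [NP Wei]; [NP her pattern]; [NP this careful teacher above her rhythm over her frozen lawyer] …. Total: 10.

10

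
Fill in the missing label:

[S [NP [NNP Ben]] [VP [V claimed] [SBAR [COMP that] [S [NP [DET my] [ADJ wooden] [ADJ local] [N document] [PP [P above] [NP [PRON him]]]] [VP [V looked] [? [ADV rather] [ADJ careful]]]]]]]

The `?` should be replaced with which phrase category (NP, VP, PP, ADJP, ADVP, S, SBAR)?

ADJP

The `?` node immediately contains: ADV 'rather', ADJ 'careful'. That is the internal structure of an adjective phrase, so the label is ADJP.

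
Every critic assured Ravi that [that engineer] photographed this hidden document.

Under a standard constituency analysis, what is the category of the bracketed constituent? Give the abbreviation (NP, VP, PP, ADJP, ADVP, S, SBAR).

The span is built around the noun "engineer" — a noun phrase (NP).

NP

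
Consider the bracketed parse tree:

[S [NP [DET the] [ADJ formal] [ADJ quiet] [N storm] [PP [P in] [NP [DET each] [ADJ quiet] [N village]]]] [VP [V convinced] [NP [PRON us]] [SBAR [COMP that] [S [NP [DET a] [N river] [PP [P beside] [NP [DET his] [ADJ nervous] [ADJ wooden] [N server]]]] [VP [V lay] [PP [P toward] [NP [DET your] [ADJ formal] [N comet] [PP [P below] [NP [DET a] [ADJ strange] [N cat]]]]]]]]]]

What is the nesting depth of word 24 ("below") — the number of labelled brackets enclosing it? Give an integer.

9

The word sits inside P, which is inside PP, inside NP, inside PP, inside VP, inside S, inside SBAR, inside VP, inside S — 9 brackets in all.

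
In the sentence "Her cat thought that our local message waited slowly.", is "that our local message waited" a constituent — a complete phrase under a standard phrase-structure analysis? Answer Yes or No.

No

The smallest constituent containing the whole sequence is the subordinate clause [SBAR that our local message waited slowly], but the sequence is only part of it — it straddles the boundary between complementizer "that" and clause "our local message waited slowly".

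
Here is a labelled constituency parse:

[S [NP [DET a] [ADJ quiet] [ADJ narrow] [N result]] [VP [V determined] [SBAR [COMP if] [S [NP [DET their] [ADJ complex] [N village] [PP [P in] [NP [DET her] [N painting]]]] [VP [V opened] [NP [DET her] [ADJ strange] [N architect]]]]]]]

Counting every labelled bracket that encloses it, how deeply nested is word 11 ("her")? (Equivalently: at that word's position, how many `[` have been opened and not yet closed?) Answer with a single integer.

8

Path from the root down to the word: S → VP → SBAR → S → NP → PP → NP → DET. That is 8 enclosing brackets.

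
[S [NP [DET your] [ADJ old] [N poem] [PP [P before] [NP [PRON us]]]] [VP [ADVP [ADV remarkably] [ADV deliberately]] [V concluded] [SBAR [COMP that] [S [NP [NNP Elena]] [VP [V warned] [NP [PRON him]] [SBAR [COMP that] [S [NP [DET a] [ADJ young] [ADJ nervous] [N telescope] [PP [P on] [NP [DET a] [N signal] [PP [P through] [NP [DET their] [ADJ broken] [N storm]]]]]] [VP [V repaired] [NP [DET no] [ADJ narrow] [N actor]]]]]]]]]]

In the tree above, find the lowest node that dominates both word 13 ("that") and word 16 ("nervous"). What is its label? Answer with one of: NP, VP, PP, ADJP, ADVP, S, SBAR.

SBAR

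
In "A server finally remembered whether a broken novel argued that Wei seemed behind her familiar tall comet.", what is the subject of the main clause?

"a server" is the NP that combines with the VP headed by "remembered" to form the main clause — the subject.

a server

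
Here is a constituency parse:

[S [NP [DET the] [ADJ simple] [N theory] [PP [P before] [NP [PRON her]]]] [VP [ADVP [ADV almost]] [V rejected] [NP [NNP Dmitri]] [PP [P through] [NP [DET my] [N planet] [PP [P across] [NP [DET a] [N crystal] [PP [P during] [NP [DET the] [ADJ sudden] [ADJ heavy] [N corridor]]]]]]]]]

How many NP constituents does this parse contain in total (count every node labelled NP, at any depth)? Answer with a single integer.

6

Scanning left to right, an opening `[NP` appears at word positions 1, 5, 8, 10, 13, 16 — 6 in total.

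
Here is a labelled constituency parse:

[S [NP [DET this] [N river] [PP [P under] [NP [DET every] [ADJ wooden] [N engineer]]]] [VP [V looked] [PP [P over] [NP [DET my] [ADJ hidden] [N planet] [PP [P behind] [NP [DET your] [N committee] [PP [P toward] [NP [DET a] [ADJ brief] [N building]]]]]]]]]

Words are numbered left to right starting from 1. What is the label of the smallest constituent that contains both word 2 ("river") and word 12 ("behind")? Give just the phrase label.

The smallest bracket enclosing both words is [S this river under every wooden engineer looked over my hidden planet behind your committee toward a brief building], so the label is S.

S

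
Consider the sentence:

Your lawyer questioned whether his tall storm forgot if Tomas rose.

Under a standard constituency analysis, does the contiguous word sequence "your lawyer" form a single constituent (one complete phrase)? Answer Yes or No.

Yes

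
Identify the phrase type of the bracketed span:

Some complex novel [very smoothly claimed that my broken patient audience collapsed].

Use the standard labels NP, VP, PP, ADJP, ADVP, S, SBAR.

VP

The bracketed span "very smoothly claimed that my broken patient audience collapsed" is headed by "claimed", making it a verb phrase (VP).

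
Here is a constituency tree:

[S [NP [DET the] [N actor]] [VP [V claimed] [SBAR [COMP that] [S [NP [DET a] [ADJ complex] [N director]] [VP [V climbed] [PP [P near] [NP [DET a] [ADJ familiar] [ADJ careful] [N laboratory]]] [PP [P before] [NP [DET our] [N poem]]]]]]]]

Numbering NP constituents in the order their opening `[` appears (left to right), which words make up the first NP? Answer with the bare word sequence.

Opening `[NP` markers occur at word positions 1, 5, 10, 15; the first of these opens the constituent [NP the actor].

the actor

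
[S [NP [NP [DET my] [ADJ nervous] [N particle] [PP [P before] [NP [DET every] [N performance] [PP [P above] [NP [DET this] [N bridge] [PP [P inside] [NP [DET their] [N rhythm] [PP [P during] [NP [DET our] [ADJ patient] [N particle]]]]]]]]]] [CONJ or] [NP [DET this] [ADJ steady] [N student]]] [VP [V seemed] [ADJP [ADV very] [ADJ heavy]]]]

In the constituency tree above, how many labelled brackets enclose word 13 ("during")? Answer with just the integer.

11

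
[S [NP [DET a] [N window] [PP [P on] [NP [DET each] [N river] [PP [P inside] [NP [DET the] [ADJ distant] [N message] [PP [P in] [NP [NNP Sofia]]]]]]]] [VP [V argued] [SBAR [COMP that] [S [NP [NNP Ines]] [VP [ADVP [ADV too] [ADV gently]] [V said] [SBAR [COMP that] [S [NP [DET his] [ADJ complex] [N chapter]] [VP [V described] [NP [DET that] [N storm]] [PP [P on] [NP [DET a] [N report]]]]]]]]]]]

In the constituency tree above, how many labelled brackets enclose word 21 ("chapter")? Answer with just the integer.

Path from the root down to the word: S → VP → SBAR → S → VP → SBAR → S → NP → N. That is 9 enclosing brackets.

9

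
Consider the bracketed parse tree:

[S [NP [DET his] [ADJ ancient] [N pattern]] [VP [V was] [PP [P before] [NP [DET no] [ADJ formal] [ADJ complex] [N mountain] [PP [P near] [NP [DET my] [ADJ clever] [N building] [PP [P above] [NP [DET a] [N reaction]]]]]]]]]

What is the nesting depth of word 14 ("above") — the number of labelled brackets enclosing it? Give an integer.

Path from the root down to the word: S → VP → PP → NP → PP → NP → PP → P. That is 8 enclosing brackets.

8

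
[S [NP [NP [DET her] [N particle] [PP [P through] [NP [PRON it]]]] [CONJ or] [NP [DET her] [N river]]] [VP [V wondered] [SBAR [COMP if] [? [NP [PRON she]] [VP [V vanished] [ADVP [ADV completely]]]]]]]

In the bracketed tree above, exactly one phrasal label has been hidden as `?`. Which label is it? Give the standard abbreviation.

S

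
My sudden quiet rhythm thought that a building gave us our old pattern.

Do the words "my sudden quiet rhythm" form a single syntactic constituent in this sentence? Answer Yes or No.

The sequence corresponds to a single NP node — the noun phrase "my sudden quiet rhythm".

Yes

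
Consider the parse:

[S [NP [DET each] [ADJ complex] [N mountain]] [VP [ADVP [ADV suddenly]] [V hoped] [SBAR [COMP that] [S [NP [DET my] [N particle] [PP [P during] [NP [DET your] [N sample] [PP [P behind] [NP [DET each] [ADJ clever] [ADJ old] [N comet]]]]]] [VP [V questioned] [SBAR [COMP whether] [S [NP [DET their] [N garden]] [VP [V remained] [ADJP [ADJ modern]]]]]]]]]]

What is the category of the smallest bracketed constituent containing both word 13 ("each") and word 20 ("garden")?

S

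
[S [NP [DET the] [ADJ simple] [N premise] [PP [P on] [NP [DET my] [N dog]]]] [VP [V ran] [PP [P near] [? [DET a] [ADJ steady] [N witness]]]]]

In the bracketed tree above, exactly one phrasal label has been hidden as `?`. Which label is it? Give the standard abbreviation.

NP

Looking at what the `?` directly dominates — DET 'a', ADJ 'steady', N 'witness' — this is a noun phrase (NP).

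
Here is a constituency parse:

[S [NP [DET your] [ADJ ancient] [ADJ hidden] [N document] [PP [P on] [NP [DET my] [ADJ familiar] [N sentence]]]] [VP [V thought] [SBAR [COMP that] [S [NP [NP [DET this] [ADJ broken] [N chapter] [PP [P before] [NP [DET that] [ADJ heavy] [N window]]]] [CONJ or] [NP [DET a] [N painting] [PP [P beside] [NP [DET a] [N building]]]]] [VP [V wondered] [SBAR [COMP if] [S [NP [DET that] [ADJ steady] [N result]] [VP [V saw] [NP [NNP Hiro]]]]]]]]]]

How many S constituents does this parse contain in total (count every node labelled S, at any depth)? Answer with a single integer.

The S constituents are: [S your ancient hidden document on my familiar sentence thought that this broken chapter before that heavy window or a painting beside a building wondered if that steady result saw Hiro]; [S this broken chapter before that heavy window or a painting beside a building wondered if that steady result saw Hiro]; [S that steady result saw Hiro]. Total: 3.

3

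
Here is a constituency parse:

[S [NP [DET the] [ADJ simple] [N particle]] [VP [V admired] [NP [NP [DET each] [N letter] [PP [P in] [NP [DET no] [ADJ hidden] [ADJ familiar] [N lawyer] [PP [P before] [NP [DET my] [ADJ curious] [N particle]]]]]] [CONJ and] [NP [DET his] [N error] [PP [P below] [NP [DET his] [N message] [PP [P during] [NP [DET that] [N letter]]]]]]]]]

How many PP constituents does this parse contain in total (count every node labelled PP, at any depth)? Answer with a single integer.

4

Listing each PP by its span: [PP in no hidden familiar lawyer before my curious particle]; [PP before my curious particle]; [PP below his message during that letter]; [PP during that letter] — that makes 4.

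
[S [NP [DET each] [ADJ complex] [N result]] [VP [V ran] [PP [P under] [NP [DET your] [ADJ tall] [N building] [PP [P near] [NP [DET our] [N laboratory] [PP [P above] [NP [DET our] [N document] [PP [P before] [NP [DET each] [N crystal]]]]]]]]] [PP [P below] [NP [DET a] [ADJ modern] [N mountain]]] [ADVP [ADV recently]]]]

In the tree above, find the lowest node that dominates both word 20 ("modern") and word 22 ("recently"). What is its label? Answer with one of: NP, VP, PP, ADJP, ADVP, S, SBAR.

Word 20 lies under S → VP → PP → NP → ADJ; word 22 lies under S → VP → ADVP → ADV. The lowest shared node is the VP.

VP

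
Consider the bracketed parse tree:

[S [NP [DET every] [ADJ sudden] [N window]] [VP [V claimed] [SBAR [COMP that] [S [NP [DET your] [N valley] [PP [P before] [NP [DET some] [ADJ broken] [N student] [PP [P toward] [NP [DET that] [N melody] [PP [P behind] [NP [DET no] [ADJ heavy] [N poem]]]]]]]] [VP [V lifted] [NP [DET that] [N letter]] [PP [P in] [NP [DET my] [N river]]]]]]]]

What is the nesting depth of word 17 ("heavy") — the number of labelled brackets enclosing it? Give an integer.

12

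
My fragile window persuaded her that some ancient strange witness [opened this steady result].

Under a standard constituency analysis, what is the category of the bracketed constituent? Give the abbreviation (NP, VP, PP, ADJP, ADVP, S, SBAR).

The span is built around the verb "opened" — a verb phrase (VP).

VP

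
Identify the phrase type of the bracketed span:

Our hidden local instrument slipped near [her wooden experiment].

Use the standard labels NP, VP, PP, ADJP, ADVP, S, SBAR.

NP

The bracketed span "her wooden experiment" is headed by "experiment", making it a noun phrase (NP).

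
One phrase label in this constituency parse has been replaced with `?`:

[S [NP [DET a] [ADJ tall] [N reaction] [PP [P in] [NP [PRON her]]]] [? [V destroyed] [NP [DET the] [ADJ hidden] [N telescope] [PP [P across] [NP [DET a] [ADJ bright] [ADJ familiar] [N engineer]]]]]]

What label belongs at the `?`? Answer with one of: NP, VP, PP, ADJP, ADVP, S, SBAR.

The `?` node immediately contains: V 'destroyed', NP. That is the internal structure of a verb phrase, so the label is VP.

VP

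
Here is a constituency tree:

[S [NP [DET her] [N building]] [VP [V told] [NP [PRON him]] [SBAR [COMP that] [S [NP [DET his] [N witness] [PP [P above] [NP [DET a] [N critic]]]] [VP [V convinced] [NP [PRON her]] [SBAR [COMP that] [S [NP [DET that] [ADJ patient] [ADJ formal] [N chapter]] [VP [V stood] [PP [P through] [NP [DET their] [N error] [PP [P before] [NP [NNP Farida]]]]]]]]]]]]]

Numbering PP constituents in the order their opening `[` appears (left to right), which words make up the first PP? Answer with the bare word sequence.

The PP opening brackets appear, in order, over: "above a critic"; "through their error before Farida"; "before Farida". The first one spans "above a critic".

above a critic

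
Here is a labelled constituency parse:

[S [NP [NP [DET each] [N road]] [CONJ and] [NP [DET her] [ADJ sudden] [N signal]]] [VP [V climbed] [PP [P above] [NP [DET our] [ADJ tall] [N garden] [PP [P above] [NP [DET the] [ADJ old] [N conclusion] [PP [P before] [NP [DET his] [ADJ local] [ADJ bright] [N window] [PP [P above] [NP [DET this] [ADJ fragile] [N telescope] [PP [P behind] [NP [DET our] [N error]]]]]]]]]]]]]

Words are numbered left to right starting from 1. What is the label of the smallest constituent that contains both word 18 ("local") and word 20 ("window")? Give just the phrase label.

The smallest bracket enclosing both words is [NP his local bright window above this fragile telescope behind our error], so the label is NP.

NP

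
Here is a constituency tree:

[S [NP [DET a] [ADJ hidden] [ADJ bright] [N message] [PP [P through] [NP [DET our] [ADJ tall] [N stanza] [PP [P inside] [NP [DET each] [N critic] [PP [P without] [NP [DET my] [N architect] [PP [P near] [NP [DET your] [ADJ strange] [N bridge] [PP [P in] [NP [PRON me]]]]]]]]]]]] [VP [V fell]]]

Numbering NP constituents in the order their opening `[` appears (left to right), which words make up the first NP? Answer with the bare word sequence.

a hidden bright message through our tall stanza inside each critic without my architect near your strange bridge in me

The NP opening brackets appear, in order, over: "a hidden bright message through our tall stanza inside each critic without my architect near your strange bridge in me"; "our tall stanza inside each critic without my architect near your strange bridge in me"; "each critic without my architect near your strange bridge in me"; "my architect near your strange bridge in me"; "your strange bridge in me"; "me". The first one spans "a hidden bright message through our tall stanza inside each critic without my architect near your strange bridge in me".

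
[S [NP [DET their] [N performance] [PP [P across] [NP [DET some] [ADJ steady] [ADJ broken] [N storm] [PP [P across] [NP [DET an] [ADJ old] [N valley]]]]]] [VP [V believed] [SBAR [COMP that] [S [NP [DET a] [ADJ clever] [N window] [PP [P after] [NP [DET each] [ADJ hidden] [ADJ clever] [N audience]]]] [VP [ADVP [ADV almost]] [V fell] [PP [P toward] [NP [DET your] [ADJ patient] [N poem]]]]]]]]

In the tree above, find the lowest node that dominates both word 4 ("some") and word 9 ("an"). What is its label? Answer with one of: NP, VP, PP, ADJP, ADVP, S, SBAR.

NP

Word 4 lies under S → NP → PP → NP → DET; word 9 lies under S → NP → PP → NP → PP → NP → DET. The lowest shared node is the NP.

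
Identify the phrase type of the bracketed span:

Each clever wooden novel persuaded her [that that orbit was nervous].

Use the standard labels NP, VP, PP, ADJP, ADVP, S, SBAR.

The bracketed span "that that orbit was nervous" is headed by "that", making it a subordinate clause (SBAR).

SBAR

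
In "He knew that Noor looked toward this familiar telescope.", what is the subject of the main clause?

he

The subject of the main clause is the NP immediately before the verb "knew": "he".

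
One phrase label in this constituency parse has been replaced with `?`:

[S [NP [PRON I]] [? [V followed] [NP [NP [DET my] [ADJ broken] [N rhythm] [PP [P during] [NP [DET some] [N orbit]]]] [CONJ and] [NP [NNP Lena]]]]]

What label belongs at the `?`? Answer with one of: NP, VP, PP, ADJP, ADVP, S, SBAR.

VP

Looking at what the `?` directly dominates — V 'followed', NP — this is a verb phrase (VP).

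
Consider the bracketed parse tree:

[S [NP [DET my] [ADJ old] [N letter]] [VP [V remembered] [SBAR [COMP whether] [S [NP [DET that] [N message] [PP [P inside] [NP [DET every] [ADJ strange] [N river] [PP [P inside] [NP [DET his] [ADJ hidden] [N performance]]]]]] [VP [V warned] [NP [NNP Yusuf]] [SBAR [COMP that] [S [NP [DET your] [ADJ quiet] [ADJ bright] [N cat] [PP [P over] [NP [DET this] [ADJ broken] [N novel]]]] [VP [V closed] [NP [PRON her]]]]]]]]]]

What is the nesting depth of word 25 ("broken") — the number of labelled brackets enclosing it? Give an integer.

11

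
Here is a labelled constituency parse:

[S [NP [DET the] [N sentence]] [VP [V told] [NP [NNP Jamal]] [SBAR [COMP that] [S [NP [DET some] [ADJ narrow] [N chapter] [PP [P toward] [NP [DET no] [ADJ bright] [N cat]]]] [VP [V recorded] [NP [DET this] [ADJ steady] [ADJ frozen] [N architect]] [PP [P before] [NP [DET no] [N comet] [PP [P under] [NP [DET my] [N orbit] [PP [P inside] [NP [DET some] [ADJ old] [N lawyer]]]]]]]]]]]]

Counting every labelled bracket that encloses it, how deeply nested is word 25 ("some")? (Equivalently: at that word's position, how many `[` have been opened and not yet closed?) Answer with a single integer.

12

The word sits inside DET, which is inside NP, inside PP, inside NP, inside PP, inside NP, inside PP, inside VP, inside S, inside SBAR, inside VP, inside S — 12 brackets in all.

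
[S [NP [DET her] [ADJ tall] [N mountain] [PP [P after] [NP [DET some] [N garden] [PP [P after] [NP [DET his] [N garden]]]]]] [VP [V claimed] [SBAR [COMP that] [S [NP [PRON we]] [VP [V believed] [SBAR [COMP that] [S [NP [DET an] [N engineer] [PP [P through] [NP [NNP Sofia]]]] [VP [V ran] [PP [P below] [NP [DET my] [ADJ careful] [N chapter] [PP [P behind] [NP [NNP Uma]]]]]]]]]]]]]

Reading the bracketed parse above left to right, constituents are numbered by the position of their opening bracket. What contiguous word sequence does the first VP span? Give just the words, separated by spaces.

claimed that we believed that an engineer through Sofia ran below my careful chapter behind Uma

In left-to-right order the VP constituents are "claimed that we believed that an engineer through Sofia ran below my careful chapter behind Uma"; "believed that an engineer through Sofia ran below my careful chapter behind Uma"; "ran below my careful chapter behind Uma". Number 1 is "claimed that we believed that an engineer through Sofia ran below my careful chapter behind Uma".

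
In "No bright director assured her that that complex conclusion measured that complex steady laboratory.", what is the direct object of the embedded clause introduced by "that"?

that complex steady laboratory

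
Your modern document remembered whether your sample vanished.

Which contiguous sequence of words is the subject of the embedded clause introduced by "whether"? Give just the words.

your sample

The subject of the embedded clause introduced by "whether" is the NP immediately before the verb "vanished": "your sample".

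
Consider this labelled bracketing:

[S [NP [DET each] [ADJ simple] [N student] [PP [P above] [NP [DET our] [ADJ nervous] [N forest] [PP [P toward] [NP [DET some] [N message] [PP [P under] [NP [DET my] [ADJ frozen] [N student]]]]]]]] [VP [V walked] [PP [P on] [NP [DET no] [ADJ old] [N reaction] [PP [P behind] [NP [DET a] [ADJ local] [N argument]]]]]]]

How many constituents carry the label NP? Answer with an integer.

6

The NP constituents are: [NP each simple student above our nervous forest toward some message under my frozen student]; [NP our nervous forest toward some message under my frozen student]; [NP some message under my frozen student]; [NP my frozen student]; [NP no old reaction behind a local argument]; [NP a local argument]. Total: 6.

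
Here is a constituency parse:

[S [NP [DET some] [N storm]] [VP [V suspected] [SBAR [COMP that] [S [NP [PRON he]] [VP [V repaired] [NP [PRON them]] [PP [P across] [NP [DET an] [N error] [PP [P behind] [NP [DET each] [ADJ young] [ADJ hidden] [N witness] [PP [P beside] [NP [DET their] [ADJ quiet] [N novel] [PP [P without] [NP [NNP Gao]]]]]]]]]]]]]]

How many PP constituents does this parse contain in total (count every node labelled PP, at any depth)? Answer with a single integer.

4

The PP constituents are: [PP across an error behind each young hidden witness beside their quiet novel without Gao]; [PP behind each young hidden witness beside their quiet novel without Gao]; [PP beside their quiet novel without Gao]; [PP without Gao]. Total: 4.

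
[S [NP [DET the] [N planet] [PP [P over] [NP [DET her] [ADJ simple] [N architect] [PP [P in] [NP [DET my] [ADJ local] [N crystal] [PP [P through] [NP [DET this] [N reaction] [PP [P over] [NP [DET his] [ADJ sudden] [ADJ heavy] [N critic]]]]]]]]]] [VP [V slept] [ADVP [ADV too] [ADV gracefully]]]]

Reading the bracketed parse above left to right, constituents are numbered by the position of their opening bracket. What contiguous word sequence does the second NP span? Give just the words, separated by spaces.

Opening `[NP` markers occur at word positions 1, 4, 8, 12, 15; the second of these opens the constituent [NP her simple architect in my local crystal through this reaction over his sudden heavy critic].

her simple architect in my local crystal through this reaction over his sudden heavy critic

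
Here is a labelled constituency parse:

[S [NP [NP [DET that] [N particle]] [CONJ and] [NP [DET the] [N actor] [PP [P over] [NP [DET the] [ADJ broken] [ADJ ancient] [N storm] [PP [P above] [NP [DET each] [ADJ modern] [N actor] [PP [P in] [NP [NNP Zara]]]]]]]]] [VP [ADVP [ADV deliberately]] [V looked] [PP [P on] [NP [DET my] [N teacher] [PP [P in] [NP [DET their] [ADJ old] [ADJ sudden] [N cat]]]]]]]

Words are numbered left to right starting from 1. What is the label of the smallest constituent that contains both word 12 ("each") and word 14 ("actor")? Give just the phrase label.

NP

Word 12 lies under S → NP → NP → PP → NP → PP → NP → DET; word 14 lies under S → NP → NP → PP → NP → PP → NP → N. The lowest shared node is the NP.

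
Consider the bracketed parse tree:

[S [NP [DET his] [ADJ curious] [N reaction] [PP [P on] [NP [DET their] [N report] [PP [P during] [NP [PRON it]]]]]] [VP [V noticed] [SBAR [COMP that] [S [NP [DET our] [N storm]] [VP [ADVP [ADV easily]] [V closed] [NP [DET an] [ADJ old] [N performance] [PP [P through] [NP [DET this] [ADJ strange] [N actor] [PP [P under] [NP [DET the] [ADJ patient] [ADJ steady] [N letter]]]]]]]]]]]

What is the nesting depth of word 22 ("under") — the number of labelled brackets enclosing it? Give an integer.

Path from the root down to the word: S → VP → SBAR → S → VP → NP → PP → NP → PP → P. That is 10 enclosing brackets.

10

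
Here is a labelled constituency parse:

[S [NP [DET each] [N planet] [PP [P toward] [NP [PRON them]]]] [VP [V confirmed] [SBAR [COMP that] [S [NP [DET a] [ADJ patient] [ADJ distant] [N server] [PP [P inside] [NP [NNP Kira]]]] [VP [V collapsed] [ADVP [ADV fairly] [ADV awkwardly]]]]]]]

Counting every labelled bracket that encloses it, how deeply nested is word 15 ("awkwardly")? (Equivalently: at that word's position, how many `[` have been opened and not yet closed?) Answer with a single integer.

7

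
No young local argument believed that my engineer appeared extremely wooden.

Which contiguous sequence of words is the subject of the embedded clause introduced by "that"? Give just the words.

my engineer

In the embedded clause introduced by "that" the verb is "appeared"; the NP preceding it, "my engineer", is the subject.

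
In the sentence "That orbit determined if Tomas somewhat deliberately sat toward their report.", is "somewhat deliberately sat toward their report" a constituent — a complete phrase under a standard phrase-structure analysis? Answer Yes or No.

The sequence corresponds to a single VP node — the verb phrase "somewhat deliberately sat toward their report".

Yes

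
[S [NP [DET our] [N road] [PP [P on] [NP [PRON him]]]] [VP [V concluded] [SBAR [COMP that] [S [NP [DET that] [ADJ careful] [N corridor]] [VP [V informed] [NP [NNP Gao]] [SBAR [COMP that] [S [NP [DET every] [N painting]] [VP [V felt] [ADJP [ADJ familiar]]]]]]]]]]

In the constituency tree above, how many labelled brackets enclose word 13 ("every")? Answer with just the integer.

9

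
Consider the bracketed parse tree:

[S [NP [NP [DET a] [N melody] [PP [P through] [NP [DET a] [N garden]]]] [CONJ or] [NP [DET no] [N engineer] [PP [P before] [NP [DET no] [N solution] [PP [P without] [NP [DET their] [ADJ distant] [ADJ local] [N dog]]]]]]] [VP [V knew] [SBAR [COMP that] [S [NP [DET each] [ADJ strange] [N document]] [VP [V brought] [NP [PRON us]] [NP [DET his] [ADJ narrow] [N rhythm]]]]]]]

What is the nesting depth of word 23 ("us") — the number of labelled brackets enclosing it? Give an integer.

7

Counting open brackets not yet closed at "us": [S [VP [SBAR [S [VP [NP [PRON = 7.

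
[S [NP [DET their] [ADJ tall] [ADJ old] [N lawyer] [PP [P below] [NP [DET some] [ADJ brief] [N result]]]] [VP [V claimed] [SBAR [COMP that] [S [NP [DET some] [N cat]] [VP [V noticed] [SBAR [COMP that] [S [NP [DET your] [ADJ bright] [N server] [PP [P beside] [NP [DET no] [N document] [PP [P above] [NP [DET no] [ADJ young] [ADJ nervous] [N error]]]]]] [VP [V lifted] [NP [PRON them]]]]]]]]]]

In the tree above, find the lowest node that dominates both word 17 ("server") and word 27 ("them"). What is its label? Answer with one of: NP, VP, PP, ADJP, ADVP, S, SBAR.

S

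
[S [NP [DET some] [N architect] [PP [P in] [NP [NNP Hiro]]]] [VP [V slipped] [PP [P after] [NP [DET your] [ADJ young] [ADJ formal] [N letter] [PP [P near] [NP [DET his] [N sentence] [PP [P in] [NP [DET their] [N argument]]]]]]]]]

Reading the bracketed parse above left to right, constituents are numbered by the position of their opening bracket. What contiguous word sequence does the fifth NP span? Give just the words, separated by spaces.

their argument

Opening `[NP` markers occur at word positions 1, 4, 7, 12, 15; the fifth of these opens the constituent [NP their argument].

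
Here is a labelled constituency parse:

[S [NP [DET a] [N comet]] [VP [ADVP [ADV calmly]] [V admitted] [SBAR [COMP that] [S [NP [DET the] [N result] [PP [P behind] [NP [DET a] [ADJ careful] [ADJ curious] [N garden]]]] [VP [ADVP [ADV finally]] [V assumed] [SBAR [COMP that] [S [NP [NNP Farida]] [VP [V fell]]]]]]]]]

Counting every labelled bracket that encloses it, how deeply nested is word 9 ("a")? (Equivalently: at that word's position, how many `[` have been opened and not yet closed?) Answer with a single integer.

8

The word sits inside DET, which is inside NP, inside PP, inside NP, inside S, inside SBAR, inside VP, inside S — 8 brackets in all.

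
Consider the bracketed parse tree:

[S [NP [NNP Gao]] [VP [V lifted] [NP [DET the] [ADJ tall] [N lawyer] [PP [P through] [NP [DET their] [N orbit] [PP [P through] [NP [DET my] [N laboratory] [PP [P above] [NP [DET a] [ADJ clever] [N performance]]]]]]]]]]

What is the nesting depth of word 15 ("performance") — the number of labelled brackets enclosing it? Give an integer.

Path from the root down to the word: S → VP → NP → PP → NP → PP → NP → PP → NP → N. That is 10 enclosing brackets.

10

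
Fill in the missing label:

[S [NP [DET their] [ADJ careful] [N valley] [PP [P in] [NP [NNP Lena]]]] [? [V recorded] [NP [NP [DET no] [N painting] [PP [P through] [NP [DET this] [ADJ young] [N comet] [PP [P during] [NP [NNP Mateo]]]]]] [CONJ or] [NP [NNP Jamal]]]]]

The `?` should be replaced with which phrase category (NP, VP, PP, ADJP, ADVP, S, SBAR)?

VP

Looking at what the `?` directly dominates — V 'recorded', NP — this is a verb phrase (VP).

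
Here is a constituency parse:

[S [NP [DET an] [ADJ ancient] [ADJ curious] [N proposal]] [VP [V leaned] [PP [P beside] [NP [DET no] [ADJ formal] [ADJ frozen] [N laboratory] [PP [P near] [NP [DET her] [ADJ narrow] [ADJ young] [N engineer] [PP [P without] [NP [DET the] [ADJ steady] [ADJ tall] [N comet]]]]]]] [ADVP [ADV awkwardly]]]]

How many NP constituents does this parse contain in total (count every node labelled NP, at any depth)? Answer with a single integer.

4

Scanning left to right, an opening `[NP` appears at word positions 1, 7, 12, 17 — 4 in total.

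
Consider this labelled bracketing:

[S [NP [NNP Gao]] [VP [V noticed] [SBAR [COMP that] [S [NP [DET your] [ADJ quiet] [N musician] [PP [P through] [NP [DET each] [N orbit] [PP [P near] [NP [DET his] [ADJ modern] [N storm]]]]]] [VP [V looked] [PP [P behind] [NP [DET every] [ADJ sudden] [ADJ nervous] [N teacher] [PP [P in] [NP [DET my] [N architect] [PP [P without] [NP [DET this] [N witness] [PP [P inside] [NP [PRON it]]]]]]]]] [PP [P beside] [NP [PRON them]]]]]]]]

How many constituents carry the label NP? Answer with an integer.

9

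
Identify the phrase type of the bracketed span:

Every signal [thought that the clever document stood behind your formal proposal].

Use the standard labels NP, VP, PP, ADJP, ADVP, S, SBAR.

VP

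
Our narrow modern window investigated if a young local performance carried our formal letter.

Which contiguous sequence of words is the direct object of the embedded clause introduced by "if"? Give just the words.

our formal letter

Within the embedded clause introduced by "if", the direct object of "carried" is "our formal letter".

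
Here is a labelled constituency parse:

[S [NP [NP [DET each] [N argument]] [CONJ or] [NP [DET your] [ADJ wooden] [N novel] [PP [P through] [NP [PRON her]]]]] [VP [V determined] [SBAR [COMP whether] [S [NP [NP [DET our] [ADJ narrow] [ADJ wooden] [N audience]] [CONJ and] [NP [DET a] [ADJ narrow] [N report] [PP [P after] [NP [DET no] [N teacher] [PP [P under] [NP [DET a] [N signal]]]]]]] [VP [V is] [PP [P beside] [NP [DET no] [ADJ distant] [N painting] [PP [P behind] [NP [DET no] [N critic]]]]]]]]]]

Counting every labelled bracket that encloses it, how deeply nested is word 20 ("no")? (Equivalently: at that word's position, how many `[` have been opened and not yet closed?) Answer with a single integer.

9

Path from the root down to the word: S → VP → SBAR → S → NP → NP → PP → NP → DET. That is 9 enclosing brackets.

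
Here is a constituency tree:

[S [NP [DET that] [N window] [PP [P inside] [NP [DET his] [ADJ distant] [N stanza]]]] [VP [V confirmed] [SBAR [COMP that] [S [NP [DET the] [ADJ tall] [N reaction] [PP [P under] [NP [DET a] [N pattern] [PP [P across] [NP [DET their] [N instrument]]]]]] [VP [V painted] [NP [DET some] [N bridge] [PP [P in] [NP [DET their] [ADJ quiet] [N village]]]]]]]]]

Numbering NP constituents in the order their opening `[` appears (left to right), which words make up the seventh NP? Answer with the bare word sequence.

their quiet village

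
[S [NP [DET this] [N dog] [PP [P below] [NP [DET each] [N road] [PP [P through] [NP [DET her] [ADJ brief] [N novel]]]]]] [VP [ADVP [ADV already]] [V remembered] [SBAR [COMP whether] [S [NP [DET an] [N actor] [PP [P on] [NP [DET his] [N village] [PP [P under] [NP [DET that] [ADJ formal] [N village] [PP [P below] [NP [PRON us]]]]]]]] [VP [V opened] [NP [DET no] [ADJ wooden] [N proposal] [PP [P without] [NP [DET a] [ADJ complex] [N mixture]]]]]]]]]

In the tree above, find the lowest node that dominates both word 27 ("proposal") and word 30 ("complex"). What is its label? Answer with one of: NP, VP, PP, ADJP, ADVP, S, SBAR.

NP

Both words fall inside [NP no wooden proposal without a complex mixture] (words 25–31), and no smaller constituent contains them both. Label: NP.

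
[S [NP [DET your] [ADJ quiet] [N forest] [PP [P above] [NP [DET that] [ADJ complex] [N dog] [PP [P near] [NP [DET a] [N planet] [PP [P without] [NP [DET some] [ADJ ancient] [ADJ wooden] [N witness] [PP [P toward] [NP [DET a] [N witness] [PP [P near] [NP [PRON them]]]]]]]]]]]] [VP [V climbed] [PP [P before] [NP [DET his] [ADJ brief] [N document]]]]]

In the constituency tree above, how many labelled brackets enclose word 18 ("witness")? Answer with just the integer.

11

Path from the root down to the word: S → NP → PP → NP → PP → NP → PP → NP → PP → NP → N. That is 11 enclosing brackets.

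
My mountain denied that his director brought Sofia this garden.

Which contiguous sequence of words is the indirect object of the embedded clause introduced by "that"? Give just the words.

"brought" heads the VP of the embedded clause introduced by "that", and "Sofia" is its indirect object.

Sofia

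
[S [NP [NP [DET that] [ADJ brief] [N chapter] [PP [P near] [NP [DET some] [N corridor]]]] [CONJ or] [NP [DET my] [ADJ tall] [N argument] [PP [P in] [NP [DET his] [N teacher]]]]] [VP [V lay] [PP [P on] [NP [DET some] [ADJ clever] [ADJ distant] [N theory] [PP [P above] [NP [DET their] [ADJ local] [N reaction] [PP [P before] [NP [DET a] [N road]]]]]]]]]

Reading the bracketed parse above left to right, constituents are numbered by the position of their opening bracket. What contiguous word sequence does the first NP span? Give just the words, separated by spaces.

that brief chapter near some corridor or my tall argument in his teacher

The NP opening brackets appear, in order, over: "that brief chapter near some corridor or my tall argument in his teacher"; "that brief chapter near some corridor"; "some corridor"; "my tall argument in his teacher"; "his teacher"; "some clever distant theory above their local reaction before a road"; "their local reaction before a road"; "a road". The first one spans "that brief chapter near some corridor or my tall argument in his teacher".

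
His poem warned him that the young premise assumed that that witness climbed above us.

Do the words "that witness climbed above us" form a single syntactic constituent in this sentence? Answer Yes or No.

Yes

These words form the whole clause headed by "climbed", so yes — one constituent.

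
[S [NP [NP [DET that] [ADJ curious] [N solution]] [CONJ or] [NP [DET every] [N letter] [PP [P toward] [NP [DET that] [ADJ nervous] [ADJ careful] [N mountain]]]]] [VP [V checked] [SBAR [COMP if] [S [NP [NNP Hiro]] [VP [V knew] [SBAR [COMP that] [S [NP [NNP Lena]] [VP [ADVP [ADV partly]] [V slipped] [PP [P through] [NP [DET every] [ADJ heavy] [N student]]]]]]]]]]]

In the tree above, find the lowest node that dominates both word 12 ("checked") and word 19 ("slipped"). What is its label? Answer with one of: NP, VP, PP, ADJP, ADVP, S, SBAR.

VP

Both words fall inside [VP checked if Hiro knew that Lena partly slipped through every heavy student] (words 12–23), and no smaller constituent contains them both. Label: VP.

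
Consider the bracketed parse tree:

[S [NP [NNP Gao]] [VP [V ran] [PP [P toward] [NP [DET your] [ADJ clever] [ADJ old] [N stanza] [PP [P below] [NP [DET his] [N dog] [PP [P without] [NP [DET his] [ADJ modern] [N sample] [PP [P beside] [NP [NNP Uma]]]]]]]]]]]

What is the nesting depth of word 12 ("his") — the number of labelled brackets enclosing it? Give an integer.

The word sits inside DET, which is inside NP, inside PP, inside NP, inside PP, inside NP, inside PP, inside VP, inside S — 9 brackets in all.

9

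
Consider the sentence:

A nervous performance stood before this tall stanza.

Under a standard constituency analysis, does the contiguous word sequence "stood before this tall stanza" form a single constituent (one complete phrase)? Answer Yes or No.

Yes

"stood before this tall stanza" is exactly the verb phrase [VP stood before this tall stanza], a complete constituent.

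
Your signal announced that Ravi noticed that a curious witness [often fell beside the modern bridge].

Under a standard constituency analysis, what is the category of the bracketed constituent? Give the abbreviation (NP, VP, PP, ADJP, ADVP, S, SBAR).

VP

The span is built around the verb "fell" — a verb phrase (VP).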